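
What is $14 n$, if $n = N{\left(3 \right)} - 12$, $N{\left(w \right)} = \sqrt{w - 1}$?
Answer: $-168 + 14 \sqrt{2} \approx -148.2$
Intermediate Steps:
$N{\left(w \right)} = \sqrt{-1 + w}$
$n = -12 + \sqrt{2}$ ($n = \sqrt{-1 + 3} - 12 = \sqrt{2} - 12 = -12 + \sqrt{2} \approx -10.586$)
$14 n = 14 \left(-12 + \sqrt{2}\right) = -168 + 14 \sqrt{2}$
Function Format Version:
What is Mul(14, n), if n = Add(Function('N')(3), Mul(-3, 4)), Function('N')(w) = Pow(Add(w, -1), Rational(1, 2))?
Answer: Add(-168, Mul(14, Pow(2, Rational(1, 2)))) ≈ -148.20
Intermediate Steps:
Function('N')(w) = Pow(Add(-1, w), Rational(1, 2))
n = Add(-12, Pow(2, Rational(1, 2))) (n = Add(Pow(Add(-1, 3), Rational(1, 2)), Mul(-3, 4)) = Add(Pow(2, Rational(1, 2)), -12) = Add(-12, Pow(2, Rational(1, 2))) ≈ -10.586)
Mul(14, n) = Mul(14, Add(-12, Pow(2, Rational(1, 2)))) = Add(-168, Mul(14, Pow(2, Rational(1, 2))))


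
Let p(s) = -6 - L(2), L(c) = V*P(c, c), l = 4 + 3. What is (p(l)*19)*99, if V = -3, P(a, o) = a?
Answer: 0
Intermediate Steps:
l = 7
L(c) = -3*c
p(s) = 0 (p(s) = -6 - (-3)*2 = -6 - 1*(-6) = -6 + 6 = 0)
(p(l)*19)*99 = (0*19)*99 = 0*99 = 0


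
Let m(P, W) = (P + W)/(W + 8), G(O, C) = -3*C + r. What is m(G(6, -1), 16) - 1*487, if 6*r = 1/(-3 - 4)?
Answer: -490099/1008 ≈ -486.21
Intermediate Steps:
r = -1/42 (r = 1/(6*(-3 - 4)) = (⅙)/(-7) = (⅙)*(-⅐) = -1/42 ≈ -0.023810)
G(O, C) = -1/42 - 3*C (G(O, C) = -3*C - 1/42 = -1/42 - 3*C)
m(P, W) = (P + W)/(8 + W)
m(G(6, -1), 16) - 1*487 = ((-1/42 - 3*(-1)) + 16)/(8 + 16) - 1*487 = ((-1/42 + 3) + 16)/24 - 487 = (125/42 + 16)/24 - 487 = (1/24)*(797/42) - 487 = 797/1008 - 487 = -490099/1008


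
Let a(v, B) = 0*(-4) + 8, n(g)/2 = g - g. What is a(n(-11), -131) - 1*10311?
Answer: -10303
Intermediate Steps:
n(g) = 0 (n(g) = 2*(g - g) = 2*0 = 0)
a(v, B) = 8 (a(v, B) = 0 + 8 = 8)
a(n(-11), -131) - 1*10311 = 8 - 1*10311 = 8 - 10311 = -10303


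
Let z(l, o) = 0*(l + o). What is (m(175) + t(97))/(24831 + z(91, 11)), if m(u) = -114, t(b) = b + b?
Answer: 80/24831 ≈ 0.0032218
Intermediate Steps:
t(b) = 2*b
z(l, o) = 0
(m(175) + t(97))/(24831 + z(91, 11)) = (-114 + 2*97)/(24831 + 0) = (-114 + 194)/24831 = 80*(1/24831) = 80/24831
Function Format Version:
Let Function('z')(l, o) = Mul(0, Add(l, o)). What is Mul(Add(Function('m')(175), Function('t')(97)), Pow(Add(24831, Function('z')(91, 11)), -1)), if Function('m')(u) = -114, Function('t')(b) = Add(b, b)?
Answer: Rational(80, 24831) ≈ 0.0032218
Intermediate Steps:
Function('t')(b) = Mul(2, b)
Function('z')(l, o) = 0
Mul(Add(Function('m')(175), Function('t')(97)), Pow(Add(24831, Function('z')(91, 11)), -1)) = Mul(Add(-114, Mul(2, 97)), Pow(Add(24831, 0), -1)) = Mul(Add(-114, 194), Pow(24831, -1)) = Mul(80, Rational(1, 24831)) = Rational(80, 24831)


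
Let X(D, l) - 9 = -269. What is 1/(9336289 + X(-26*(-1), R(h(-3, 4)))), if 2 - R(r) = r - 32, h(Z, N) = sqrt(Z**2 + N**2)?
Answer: 1/9336029 ≈ 1.0711e-7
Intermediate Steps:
h(Z, N) = sqrt(N**2 + Z**2)
R(r) = 34 - r (R(r) = 2 - (r - 32) = 2 - (-32 + r) = 2 + (32 - r) = 34 - r)
X(D, l) = -260 (X(D, l) = 9 - 269 = -260)
1/(9336289 + X(-26*(-1), R(h(-3, 4)))) = 1/(9336289 - 260) = 1/9336029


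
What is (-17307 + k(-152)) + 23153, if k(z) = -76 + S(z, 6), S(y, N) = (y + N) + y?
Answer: 5472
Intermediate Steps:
S(y, N) = N + 2*y (S(y, N) = (N + y) + y = N + 2*y)
k(z) = -70 + 2*z (k(z) = -76 + (6 + 2*z) = -70 + 2*z)
(-17307 + k(-152)) + 23153 = (-17307 + (-70 + 2*(-152))) + 23153 = (-17307 + (-70 - 304)) + 23153 = (-17307 - 374) + 23153 = -17681 + 23153 = 5472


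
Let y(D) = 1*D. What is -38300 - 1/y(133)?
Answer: -5093901/133 ≈ -38300.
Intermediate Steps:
y(D) = D
-38300 - 1/y(133) = -38300 - 1/133 = -5093901/133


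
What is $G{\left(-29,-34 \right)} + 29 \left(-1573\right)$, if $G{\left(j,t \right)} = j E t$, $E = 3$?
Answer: $-42659$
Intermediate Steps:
$G{\left(j,t \right)} = 3 j t$ ($G{\left(j,t \right)} = j 3 t = 3 j t$)
$G{\left(-29,-34 \right)} + 29 \left(-1573\right) = 3 \left(-29\right) \left(-34\right) + 29 \left(-1573\right) = 2958 - 45617 = -42659$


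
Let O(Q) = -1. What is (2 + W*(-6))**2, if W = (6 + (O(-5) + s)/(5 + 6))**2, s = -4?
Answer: 487703056/14641 ≈ 33311.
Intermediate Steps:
W = 3721/121 (W = (6 + (-1 - 4)/(5 + 6))**2 = (6 - 5/11)**2 = (61/11)**2 = 3721/121 ≈ 30.752)
(2 + W*(-6))**2 = (2 + (3721/121)*(-6))**2 = (2 - 22326/121)**2 = (-22084/121)**2 = 487703056/14641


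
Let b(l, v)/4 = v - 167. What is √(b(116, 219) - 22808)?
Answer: 10*I*√226 ≈ 150.33*I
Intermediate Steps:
b(l, v) = -668 + 4*v (b(l, v) = 4*(v - 167) = 4*(-167 + v) = -668 + 4*v)
√(b(116, 219) - 22808) = √((-668 + 4*219) - 22808) = √((-668 + 876) - 22808) = √(208 - 22808) = √(-22600) = 10*I*√226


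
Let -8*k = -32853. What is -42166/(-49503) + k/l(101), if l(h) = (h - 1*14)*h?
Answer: 52763485/39998424 ≈ 1.3191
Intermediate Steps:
l(h) = h*(-14 + h) (l(h) = (h - 14)*h = (-14 + h)*h = h*(-14 + h))
k = 32853/8 (k = -1/8*(-32853) = 32853/8 ≈ 4106.6)
-42166/(-49503) + k/l(101) = -42166/(-49503) + 32853/(8*((101*(-14 + 101)))) = -42166*(-1/49503) + 32853/(8*((101*87))) = 1454/1707 + (32853/8)/8787 = 1454/1707 + (32853/8)*(1/8787) = 1454/1707 + 10951/23432 = 52763485/39998424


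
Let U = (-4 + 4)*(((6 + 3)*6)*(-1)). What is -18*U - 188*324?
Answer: -60912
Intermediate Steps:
U = 0 (U = 0*((9*6)*(-1)) = 0*(54*(-1)) = 0*(-54) = 0)
-18*U - 188*324 = -18*0 - 188*324 = 0 - 60912 = -60912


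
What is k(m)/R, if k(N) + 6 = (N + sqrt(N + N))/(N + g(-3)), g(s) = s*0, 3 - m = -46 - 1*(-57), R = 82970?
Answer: -1/16594 - I/165940 ≈ -6.0263e-5 - 6.0263e-6*I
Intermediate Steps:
m = -8 (m = 3 - (-46 - 1*(-57)) = 3 - (-46 + 57) = 3 - 1*11 = 3 - 11 = -8)
g(s) = 0
k(N) = -6 + (N + sqrt(2)*sqrt(N))/N (k(N) = -6 + (N + sqrt(N + N))/(N + 0) = -6 + (N + sqrt(2*N))/N = -6 + (N + sqrt(2)*sqrt(N))/N)
k(m)/R = (-5 + sqrt(2)/sqrt(-8))/82970 = (-5 + sqrt(2)*(-I*sqrt(2)/4))*(1/82970) = (-5 - I/2)*(1/82970) = -1/16594 - I/165940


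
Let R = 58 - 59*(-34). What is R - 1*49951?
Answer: -47887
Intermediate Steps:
R = 2064 (R = 58 + 2006 = 2064)
R - 1*49951 = 2064 - 1*49951 = 2064 - 49951 = -47887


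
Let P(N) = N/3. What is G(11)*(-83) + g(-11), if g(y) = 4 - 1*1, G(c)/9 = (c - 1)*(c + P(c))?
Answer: -109557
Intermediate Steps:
P(N) = N/3 (P(N) = N*(⅓) = N/3)
G(c) = 12*c*(-1 + c) (G(c) = 9*((c - 1)*(c + c/3)) = 9*((-1 + c)*(4*c/3)) = 9*(4*c*(-1 + c)/3) = 12*c*(-1 + c))
g(y) = 3 (g(y) = 4 - 1 = 3)
G(11)*(-83) + g(-11) = (12*11*(-1 + 11))*(-83) + 3 = (12*11*10)*(-83) + 3 = 1320*(-83) + 3 = -109560 + 3 = -109557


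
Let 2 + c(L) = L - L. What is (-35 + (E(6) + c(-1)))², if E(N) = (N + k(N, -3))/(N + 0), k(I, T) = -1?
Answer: 47089/36 ≈ 1308.0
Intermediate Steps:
c(L) = -2 (c(L) = -2 + (L - L) = -2 + 0 = -2)
E(N) = (-1 + N)/N (E(N) = (N - 1)/(N + 0) = (-1 + N)/N)
(-35 + (E(6) + c(-1)))² = (-35 + ((-1 + 6)/6 - 2))² = (-35 + ((⅙)*5 - 2))² = (-35 + (⅚ - 2))² = (-35 - 7/6)² = (-217/6)² = 47089/36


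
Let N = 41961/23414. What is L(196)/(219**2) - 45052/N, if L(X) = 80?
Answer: -16863846311176/670830507 ≈ -25139.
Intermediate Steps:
N = 41961/23414 (N = 41961*(1/23414) = 41961/23414 ≈ 1.7921)
L(196)/(219**2) - 45052/N = 80/(219**2) - 45052/41961/23414 = 80/47961 - 45052*23414/41961 = 80*(1/47961) - 1054847528/41961 = 80/47961 - 1054847528/41961 = -16863846311176/670830507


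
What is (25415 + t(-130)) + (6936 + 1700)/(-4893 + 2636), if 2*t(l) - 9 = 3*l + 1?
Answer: 56924189/2257 ≈ 25221.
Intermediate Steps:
t(l) = 5 + 3*l/2 (t(l) = 9/2 + (3*l + 1)/2 = 9/2 + (1 + 3*l)/2 = 9/2 + (½ + 3*l/2) = 5 + 3*l/2)
(25415 + t(-130)) + (6936 + 1700)/(-4893 + 2636) = (25415 + (5 + (3/2)*(-130))) + (6936 + 1700)/(-4893 + 2636) = (25415 + (5 - 195)) + 8636/(-2257) = (25415 - 190) + 8636*(-1/2257) = 25225 - 8636/2257 = 56924189/2257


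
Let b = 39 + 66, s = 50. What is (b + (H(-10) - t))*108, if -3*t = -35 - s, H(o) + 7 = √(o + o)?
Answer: 7524 + 216*I*√5 ≈ 7524.0 + 482.99*I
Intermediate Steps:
H(o) = -7 + √2*√o (H(o) = -7 + √(o + o) = -7 + √(2*o) = -7 + √2*√o)
t = 85/3 (t = -(-35 - 1*50)/3 = -(-35 - 50)/3 = -⅓*(-85) = 85/3 ≈ 28.333)
b = 105
(b + (H(-10) - t))*108 = (105 + ((-7 + √2*√(-10)) - 1*85/3))*108 = (105 + ((-7 + √2*(I*√10)) - 85/3))*108 = (105 + ((-7 + 2*I*√5) - 85/3))*108 = (105 + (-106/3 + 2*I*√5))*108 = (209/3 + 2*I*√5)*108 = 7524 + 216*I*√5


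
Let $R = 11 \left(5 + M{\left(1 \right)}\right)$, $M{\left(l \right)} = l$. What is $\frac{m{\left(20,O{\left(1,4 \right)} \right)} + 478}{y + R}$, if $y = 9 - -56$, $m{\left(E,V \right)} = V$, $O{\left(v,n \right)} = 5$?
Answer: $\frac{483}{131} \approx 3.687$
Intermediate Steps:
$R = 66$ ($R = 11 \left(5 + 1\right) = 11 \cdot 6 = 66$)
$y = 65$ ($y = 9 + 56 = 65$)
$\frac{m{\left(20,O{\left(1,4 \right)} \right)} + 478}{y + R} = \frac{5 + 478}{65 + 66} = \frac{483}{131}$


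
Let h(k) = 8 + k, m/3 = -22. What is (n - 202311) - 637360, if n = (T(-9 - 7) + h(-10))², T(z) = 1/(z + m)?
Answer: -5645920579/6724 ≈ -8.3967e+5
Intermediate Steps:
m = -66 (m = 3*(-22) = -66)
T(z) = 1/(-66 + z) (T(z) = 1/(z - 66) = 1/(-66 + z))
n = 27225/6724 (n = (1/(-66 + (-9 - 7)) + (8 - 10))² = (1/(-66 - 16) - 2)² = (1/(-82) - 2)² = (-1/82 - 2)² = (-165/82)² = 27225/6724 ≈ 4.0489)
(n - 202311) - 637360 = (27225/6724 - 202311) - 637360 = -1360311939/6724 - 637360 = -5645920579/6724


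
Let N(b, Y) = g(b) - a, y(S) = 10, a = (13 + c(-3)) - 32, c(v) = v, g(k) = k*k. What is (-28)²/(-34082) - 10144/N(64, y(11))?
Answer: -87239080/35087419 ≈ -2.4863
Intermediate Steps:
g(k) = k²
a = -22 (a = (13 - 3) - 32 = 10 - 32 = -22)
N(b, Y) = 22 + b² (N(b, Y) = b² - 1*(-22) = b² + 22 = 22 + b²)
(-28)²/(-34082) - 10144/N(64, y(11)) = (-28)²/(-34082) - 10144/(22 + 64²) = 784*(-1/34082) - 10144/(22 + 4096) = -392/17041 - 10144/4118 = -392/17041 - 10144*1/4118 = -392/17041 - 5072/2059 = -87239080/35087419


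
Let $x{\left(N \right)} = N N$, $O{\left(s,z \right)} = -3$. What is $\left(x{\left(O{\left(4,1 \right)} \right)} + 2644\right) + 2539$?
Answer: $5192$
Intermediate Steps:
$x{\left(N \right)} = N^{2}$
$\left(x{\left(O{\left(4,1 \right)} \right)} + 2644\right) + 2539 = \left(\left(-3\right)^{2} + 2644\right) + 2539 = \left(9 + 2644\right) + 2539 = 2653 + 2539 = 5192$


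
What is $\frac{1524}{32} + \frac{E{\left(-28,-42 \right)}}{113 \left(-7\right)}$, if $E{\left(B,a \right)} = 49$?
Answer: $\frac{42997}{904} \approx 47.563$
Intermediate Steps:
$\frac{1524}{32} + \frac{E{\left(-28,-42 \right)}}{113 \left(-7\right)} = \frac{1524}{32} + \frac{49}{113 \left(-7\right)} = 1524 \cdot \frac{1}{32} + \frac{49}{-791} = \frac{381}{8} + 49 \left(- \frac{1}{791}\right) = \frac{381}{8} - \frac{7}{113} = \frac{42997}{904}$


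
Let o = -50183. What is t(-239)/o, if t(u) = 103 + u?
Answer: 136/50183 ≈ 0.0027101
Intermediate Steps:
t(-239)/o = (103 - 239)/(-50183) = -136*(-1/50183) = 136/50183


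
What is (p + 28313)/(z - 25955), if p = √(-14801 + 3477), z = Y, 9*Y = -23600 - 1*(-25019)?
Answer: -84939/77392 - 3*I*√2831/38696 ≈ -1.0975 - 0.004125*I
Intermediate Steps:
Y = 473/3 (Y = (-23600 - 1*(-25019))/9 = (-23600 + 25019)/9 = (⅑)*1419 = 473/3 ≈ 157.67)
z = 473/3 ≈ 157.67
p = 2*I*√2831 (p = √(-11324) = 2*I*√2831 ≈ 106.41*I)
(p + 28313)/(z - 25955) = (2*I*√2831 + 28313)/(473/3 - 25955) = (28313 + 2*I*√2831)/(-77392/3) = (28313 + 2*I*√2831)*(-3/77392) = -84939/77392 - 3*I*√2831/38696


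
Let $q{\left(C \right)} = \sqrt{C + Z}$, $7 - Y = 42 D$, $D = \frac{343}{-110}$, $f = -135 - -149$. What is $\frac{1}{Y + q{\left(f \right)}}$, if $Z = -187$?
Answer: $\frac{417340}{58101069} - \frac{3025 i \sqrt{173}}{58101069} \approx 0.007183 - 0.0006848 i$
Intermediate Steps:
$f = 14$ ($f = -135 + 149 = 14$)
$D = - \frac{343}{110}$ ($D = 343 \left(- \frac{1}{110}\right) = - \frac{343}{110} \approx -3.1182$)
$Y = \frac{7588}{55}$ ($Y = 7 - 42 \left(- \frac{343}{110}\right) = 7 - - \frac{7203}{55} = 7 + \frac{7203}{55} = \frac{7588}{55} \approx 137.96$)
$q{\left(C \right)} = \sqrt{-187 + C}$ ($q{\left(C \right)} = \sqrt{C - 187} = \sqrt{-187 + C}$)
$\frac{1}{Y + q{\left(f \right)}} = \frac{1}{\frac{7588}{55} + \sqrt{-187 + 14}} = \frac{1}{\frac{7588}{55} + \sqrt{-173}} = \frac{1}{\frac{7588}{55} + i \sqrt{173}}$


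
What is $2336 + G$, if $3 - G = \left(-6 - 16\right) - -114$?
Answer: $2247$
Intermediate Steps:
$G = -89$ ($G = 3 - \left(\left(-6 - 16\right) - -114\right) = 3 - \left(-22 + 114\right) = 3 - 92 = -89$)
$2336 + G = 2336 - 89 = 2247$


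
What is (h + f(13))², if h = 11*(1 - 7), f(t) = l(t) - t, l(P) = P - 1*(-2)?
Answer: 4096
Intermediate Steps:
l(P) = 2 + P (l(P) = P + 2 = 2 + P)
f(t) = 2 (f(t) = (2 + t) - t = 2)
h = -66 (h = 11*(-6) = -66)
(h + f(13))² = (-66 + 2)² = (-64)² = 4096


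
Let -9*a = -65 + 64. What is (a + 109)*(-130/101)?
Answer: -127660/909 ≈ -140.44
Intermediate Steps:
a = ⅑ (a = -(-65 + 64)/9 = -⅑*(-1) = ⅑ ≈ 0.11111)
(a + 109)*(-130/101) = (⅑ + 109)*(-130/101) = 982*(-130*1/101)/9 = (982/9)*(-130/101) = -127660/909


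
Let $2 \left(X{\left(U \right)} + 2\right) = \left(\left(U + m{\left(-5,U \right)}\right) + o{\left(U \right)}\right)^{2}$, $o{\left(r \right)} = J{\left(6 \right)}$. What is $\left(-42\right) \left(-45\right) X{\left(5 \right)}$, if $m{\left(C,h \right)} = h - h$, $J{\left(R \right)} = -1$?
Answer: $11340$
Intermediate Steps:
$o{\left(r \right)} = -1$
$m{\left(C,h \right)} = 0$
$X{\left(U \right)} = -2 + \frac{\left(-1 + U\right)^{2}}{2}$ ($X{\left(U \right)} = -2 + \frac{\left(\left(U + 0\right) - 1\right)^{2}}{2} = -2 + \frac{\left(U - 1\right)^{2}}{2} = -2 + \frac{\left(-1 + U\right)^{2}}{2}$)
$\left(-42\right) \left(-45\right) X{\left(5 \right)} = \left(-42\right) \left(-45\right) \left(-2 + \frac{\left(-1 + 5\right)^{2}}{2}\right) = 1890 \left(-2 + \frac{4^{2}}{2}\right) = 1890 \left(-2 + \frac{1}{2} \cdot 16\right) = 1890 \left(-2 + 8\right) = 1890 \cdot 6 = 11340$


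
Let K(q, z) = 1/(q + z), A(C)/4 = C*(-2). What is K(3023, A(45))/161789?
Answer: 1/430844107 ≈ 2.3210e-9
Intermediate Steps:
A(C) = -8*C (A(C) = 4*(C*(-2)) = 4*(-2*C) = -8*C)
K(3023, A(45))/161789 = 1/((3023 - 8*45)*161789) = (1/161789)/(3023 - 360) = (1/161789)/2663 = (1/2663)*(1/161789) = 1/430844107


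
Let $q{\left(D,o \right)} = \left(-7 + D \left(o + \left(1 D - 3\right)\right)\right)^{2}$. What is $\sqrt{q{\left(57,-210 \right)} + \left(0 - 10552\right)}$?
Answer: $3 \sqrt{8797961} \approx 8898.4$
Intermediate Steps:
$q{\left(D,o \right)} = \left(-7 + D \left(-3 + D + o\right)\right)^{2}$ ($q{\left(D,o \right)} = \left(-7 + D \left(o + \left(D - 3\right)\right)\right)^{2} = \left(-7 + D \left(o + \left(-3 + D\right)\right)\right)^{2} = \left(-7 + D \left(-3 + D + o\right)\right)^{2}$)
$\sqrt{q{\left(57,-210 \right)} + \left(0 - 10552\right)} = \sqrt{\left(-7 + 57^{2} - 171 + 57 \left(-210\right)\right)^{2} + \left(0 - 10552\right)} = \sqrt{\left(-7 + 3249 - 171 - 11970\right)^{2} - 10552} = \sqrt{\left(-8899\right)^{2} - 10552} = \sqrt{79192201 - 10552} = \sqrt{79181649} = 3 \sqrt{8797961}$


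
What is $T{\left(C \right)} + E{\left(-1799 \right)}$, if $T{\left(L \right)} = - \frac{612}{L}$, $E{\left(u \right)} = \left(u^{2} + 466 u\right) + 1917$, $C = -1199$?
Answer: $\frac{2877581428}{1199} \approx 2.4 \cdot 10^{6}$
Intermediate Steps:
$E{\left(u \right)} = 1917 + u^{2} + 466 u$
$T{\left(C \right)} + E{\left(-1799 \right)} = - \frac{612}{-1199} + \left(1917 + \left(-1799\right)^{2} + 466 \left(-1799\right)\right) = \left(-612\right) \left(- \frac{1}{1199}\right) + \left(1917 + 3236401 - 838334\right) = \frac{612}{1199} + 2399984 = \frac{2877581428}{1199}$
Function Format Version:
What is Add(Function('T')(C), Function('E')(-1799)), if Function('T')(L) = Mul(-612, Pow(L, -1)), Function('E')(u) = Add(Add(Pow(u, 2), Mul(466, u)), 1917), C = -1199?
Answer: Rational(2877581428, 1199) ≈ 2.4000e+6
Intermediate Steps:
Function('E')(u) = Add(1917, Pow(u, 2), Mul(466, u))
Add(Function('T')(C), Function('E')(-1799)) = Add(Mul(-612, Pow(-1199, -1)), Add(1917, Pow(-1799, 2), Mul(466, -1799))) = Add(Mul(-612, Rational(-1, 1199)), Add(1917, 3236401, -838334)) = Add(Rational(612, 1199), 2399984) = Rational(2877581428, 1199)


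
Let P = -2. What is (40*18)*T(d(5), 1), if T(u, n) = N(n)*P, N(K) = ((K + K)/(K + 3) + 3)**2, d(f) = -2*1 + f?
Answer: -17640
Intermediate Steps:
d(f) = -2 + f
N(K) = (3 + 2*K/(3 + K))**2 (N(K) = ((2*K)/(3 + K) + 3)**2 = (2*K/(3 + K) + 3)**2 = (3 + 2*K/(3 + K))**2)
T(u, n) = -2*(9 + 5*n)**2/(3 + n)**2 (T(u, n) = ((9 + 5*n)**2/(3 + n)**2)*(-2) = -2*(9 + 5*n)**2/(3 + n)**2)
(40*18)*T(d(5), 1) = (40*18)*(-2*(9 + 5*1)**2/(3 + 1)**2) = 720*(-2*(9 + 5)**2/4**2) = 720*(-2*1/16*14**2) = 720*(-2*1/16*196) = 720*(-49/2) = -17640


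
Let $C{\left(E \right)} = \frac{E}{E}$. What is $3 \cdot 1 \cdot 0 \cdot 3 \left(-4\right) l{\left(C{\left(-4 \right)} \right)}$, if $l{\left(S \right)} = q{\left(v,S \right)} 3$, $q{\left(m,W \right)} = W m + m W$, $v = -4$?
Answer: $0$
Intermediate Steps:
$q{\left(m,W \right)} = 2 W m$ ($q{\left(m,W \right)} = W m + W m = 2 W m$)
$C{\left(E \right)} = 1$
$l{\left(S \right)} = - 24 S$ ($l{\left(S \right)} = 2 S \left(-4\right) 3 = - 8 S 3 = - 24 S$)
$3 \cdot 1 \cdot 0 \cdot 3 \left(-4\right) l{\left(C{\left(-4 \right)} \right)} = 3 \cdot 1 \cdot 0 \cdot 3 \left(-4\right) \left(\left(-24\right) 1\right) = 3 \cdot 0 \left(-4\right) \left(-24\right) = 3 \cdot 0 \left(-24\right) = 0 \left(-24\right) = 0$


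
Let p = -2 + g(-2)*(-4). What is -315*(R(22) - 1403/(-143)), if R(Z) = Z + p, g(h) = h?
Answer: -1703205/143 ≈ -11911.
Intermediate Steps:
p = 6 (p = -2 - 2*(-4) = -2 + 8 = 6)
R(Z) = 6 + Z (R(Z) = Z + 6 = 6 + Z)
-315*(R(22) - 1403/(-143)) = -315*((6 + 22) - 1403/(-143)) = -315*(28 - 1403*(-1/143)) = -315*(28 + 1403/143) = -315*5407/143 = -1703205/143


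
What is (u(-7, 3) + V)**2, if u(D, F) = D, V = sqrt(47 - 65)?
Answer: 31 - 42*I*sqrt(2) ≈ 31.0 - 59.397*I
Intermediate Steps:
V = 3*I*sqrt(2) (V = sqrt(-18) = 3*I*sqrt(2) ≈ 4.2426*I)
(u(-7, 3) + V)**2 = (-7 + 3*I*sqrt(2))**2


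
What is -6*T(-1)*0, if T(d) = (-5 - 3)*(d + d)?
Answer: 0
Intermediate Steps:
T(d) = -16*d
-6*T(-1)*0 = -(-96)*(-1)*0 = -6*16*0 = -96*0 = 0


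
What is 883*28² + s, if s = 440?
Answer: 692712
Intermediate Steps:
883*28² + s = 883*28² + 440 = 883*784 + 440 = 692272 + 440 = 692712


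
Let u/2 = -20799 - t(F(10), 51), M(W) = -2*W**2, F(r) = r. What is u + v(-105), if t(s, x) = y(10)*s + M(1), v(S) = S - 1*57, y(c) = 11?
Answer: -41976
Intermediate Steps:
v(S) = -57 + S (v(S) = S - 57 = -57 + S)
t(s, x) = -2 + 11*s (t(s, x) = 11*s - 2*1**2 = 11*s - 2*1 = 11*s - 2 = -2 + 11*s)
u = -41814 (u = 2*(-20799 - (-2 + 11*10)) = 2*(-20799 - (-2 + 110)) = 2*(-20799 - 1*108) = 2*(-20799 - 108) = 2*(-20907) = -41814)
u + v(-105) = -41814 + (-57 - 105) = -41814 - 162 = -41976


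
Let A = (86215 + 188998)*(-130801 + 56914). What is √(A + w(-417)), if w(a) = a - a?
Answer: I*√20334662931 ≈ 1.426e+5*I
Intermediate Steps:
w(a) = 0
A = -20334662931 (A = 275213*(-73887) = -20334662931)
√(A + w(-417)) = √(-20334662931 + 0) = √(-20334662931) = I*√20334662931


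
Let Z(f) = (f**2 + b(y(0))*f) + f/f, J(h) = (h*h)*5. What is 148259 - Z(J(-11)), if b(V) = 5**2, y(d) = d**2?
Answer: -232892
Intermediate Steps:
J(h) = 5*h**2 (J(h) = h**2*5 = 5*h**2)
b(V) = 25
Z(f) = 1 + f**2 + 25*f (Z(f) = (f**2 + 25*f) + f/f = (f**2 + 25*f) + 1 = 1 + f**2 + 25*f)
148259 - Z(J(-11)) = 148259 - (1 + (5*(-11)**2)**2 + 25*(5*(-11)**2)) = 148259 - (1 + (5*121)**2 + 25*(5*121)) = 148259 - (1 + 605**2 + 25*605) = 148259 - (1 + 366025 + 15125) = 148259 - 1*381151 = 148259 - 381151 = -232892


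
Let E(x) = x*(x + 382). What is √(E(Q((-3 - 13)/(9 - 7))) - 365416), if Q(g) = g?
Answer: 2*I*√92102 ≈ 606.97*I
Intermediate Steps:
E(x) = x*(382 + x)
√(E(Q((-3 - 13)/(9 - 7))) - 365416) = √(((-3 - 13)/(9 - 7))*(382 + (-3 - 13)/(9 - 7)) - 365416) = √((-16/2)*(382 - 16/2) - 365416) = √((-16*½)*(382 - 16*½) - 365416) = √(-8*(382 - 8) - 365416) = √(-8*374 - 365416) = √(-2992 - 365416) = √(-368408) = 2*I*√92102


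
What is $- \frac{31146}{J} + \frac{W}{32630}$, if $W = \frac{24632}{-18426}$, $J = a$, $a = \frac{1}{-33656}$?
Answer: $\frac{157562523414282562}{150310095} \approx 1.0482 \cdot 10^{9}$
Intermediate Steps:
$a = - \frac{1}{33656} \approx -2.9712 \cdot 10^{-5}$
$J = - \frac{1}{33656} \approx -2.9712 \cdot 10^{-5}$
$W = - \frac{12316}{9213}$ ($W = 24632 \left(- \frac{1}{18426}\right) = - \frac{12316}{9213} \approx -1.3368$)
$- \frac{31146}{J} + \frac{W}{32630} = - \frac{31146}{- \frac{1}{33656}} - \frac{12316}{9213 \cdot 32630} = \left(-31146\right) \left(-33656\right) - \frac{6158}{150310095} = 1048249776 - \frac{6158}{150310095} = \frac{157562523414282562}{150310095}$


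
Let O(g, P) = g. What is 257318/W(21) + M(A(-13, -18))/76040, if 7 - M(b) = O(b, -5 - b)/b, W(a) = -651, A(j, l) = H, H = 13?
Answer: -9783228407/24751020 ≈ -395.27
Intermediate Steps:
A(j, l) = 13
M(b) = 6 (M(b) = 7 - b/b = 7 - 1*1 = 7 - 1 = 6)
257318/W(21) + M(A(-13, -18))/76040 = 257318/(-651) + 6/76040 = 257318*(-1/651) + 6*(1/76040) = -257318/651 + 3/38020 = -9783228407/24751020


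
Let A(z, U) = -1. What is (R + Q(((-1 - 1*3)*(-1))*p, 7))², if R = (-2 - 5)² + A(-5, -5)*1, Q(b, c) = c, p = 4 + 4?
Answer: 3025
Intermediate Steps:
p = 8
R = 48 (R = (-2 - 5)² - 1*1 = (-7)² - 1 = 49 - 1 = 48)
(R + Q(((-1 - 1*3)*(-1))*p, 7))² = (48 + 7)² = 55² = 3025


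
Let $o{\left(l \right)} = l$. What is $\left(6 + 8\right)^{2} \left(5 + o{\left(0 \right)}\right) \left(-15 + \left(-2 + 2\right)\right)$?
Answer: $-14700$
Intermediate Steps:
$\left(6 + 8\right)^{2} \left(5 + o{\left(0 \right)}\right) \left(-15 + \left(-2 + 2\right)\right) = \left(6 + 8\right)^{2} \left(5 + 0\right) \left(-15 + \left(-2 + 2\right)\right) = 14^{2} \cdot 5 \left(-15 + 0\right) = 196 \cdot 5 \left(-15\right) = 196 \left(-75\right) = -14700$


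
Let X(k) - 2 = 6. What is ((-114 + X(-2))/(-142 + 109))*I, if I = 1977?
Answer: 69854/11 ≈ 6350.4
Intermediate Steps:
X(k) = 8 (X(k) = 2 + 6 = 8)
((-114 + X(-2))/(-142 + 109))*I = ((-114 + 8)/(-142 + 109))*1977 = -106/(-33)*1977 = -106*(-1/33)*1977 = (106/33)*1977 = 69854/11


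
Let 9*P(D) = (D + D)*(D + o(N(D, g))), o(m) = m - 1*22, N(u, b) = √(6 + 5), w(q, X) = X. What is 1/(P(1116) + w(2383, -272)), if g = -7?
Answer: 385/104349439 - 31*√11/9182750632 ≈ 3.6783e-6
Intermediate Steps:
N(u, b) = √11
o(m) = -22 + m (o(m) = m - 22 = -22 + m)
P(D) = 2*D*(-22 + D + √11)/9 (P(D) = ((D + D)*(D + (-22 + √11)))/9 = ((2*D)*(-22 + D + √11))/9 = (2*D*(-22 + D + √11))/9 = 2*D*(-22 + D + √11)/9)
1/(P(1116) + w(2383, -272)) = 1/((2/9)*1116*(-22 + 1116 + √11) - 272) = 1/((2/9)*1116*(1094 + √11) - 272) = 1/((271312 + 248*√11) - 272) = 1/(271040 + 248*√11)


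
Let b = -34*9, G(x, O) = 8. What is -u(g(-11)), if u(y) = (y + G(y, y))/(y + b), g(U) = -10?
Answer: -1/158 ≈ -0.0063291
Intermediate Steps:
b = -306
u(y) = (8 + y)/(-306 + y) (u(y) = (y + 8)/(y - 306) = (8 + y)/(-306 + y))
-u(g(-11)) = -(8 - 10)/(-306 - 10) = -(-2)/(-316) = -(-1)*(-2)/316 = -1*1/158 = -1/158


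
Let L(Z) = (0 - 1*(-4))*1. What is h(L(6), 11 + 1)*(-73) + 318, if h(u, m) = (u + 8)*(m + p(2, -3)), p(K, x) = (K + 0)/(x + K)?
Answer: -8442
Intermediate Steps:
L(Z) = 4 (L(Z) = (0 + 4)*1 = 4*1 = 4)
p(K, x) = K/(K + x)
h(u, m) = (-2 + m)*(8 + u) (h(u, m) = (u + 8)*(m + 2/(2 - 3)) = (8 + u)*(m + 2/(-1)) = (8 + u)*(m + 2*(-1)) = (8 + u)*(m - 2) = (8 + u)*(-2 + m) = (-2 + m)*(8 + u))
h(L(6), 11 + 1)*(-73) + 318 = (-16 - 2*4 + 8*(11 + 1) + (11 + 1)*4)*(-73) + 318 = (-16 - 8 + 8*12 + 12*4)*(-73) + 318 = (-16 - 8 + 96 + 48)*(-73) + 318 = 120*(-73) + 318 = -8760 + 318 = -8442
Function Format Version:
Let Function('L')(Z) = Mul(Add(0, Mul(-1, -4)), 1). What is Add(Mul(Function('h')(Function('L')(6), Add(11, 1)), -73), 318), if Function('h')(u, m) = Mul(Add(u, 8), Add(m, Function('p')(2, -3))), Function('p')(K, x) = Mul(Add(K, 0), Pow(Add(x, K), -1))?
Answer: -8442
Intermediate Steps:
Function('L')(Z) = 4 (Function('L')(Z) = Mul(Add(0, 4), 1) = Mul(4, 1) = 4)
Function('p')(K, x) = Mul(K, Pow(Add(K, x), -1))
Function('h')(u, m) = Mul(Add(-2, m), Add(8, u)) (Function('h')(u, m) = Mul(Add(u, 8), Add(m, Mul(2, Pow(Add(2, -3), -1)))) = Mul(Add(8, u), Add(m, Mul(2, Pow(-1, -1)))) = Mul(Add(8, u), Add(m, Mul(2, -1))) = Mul(Add(8, u), Add(m, -2)) = Mul(Add(8, u), Add(-2, m)) = Mul(Add(-2, m), Add(8, u)))
Add(Mul(Function('h')(Function('L')(6), Add(11, 1)), -73), 318) = Add(Mul(Add(-16, Mul(-2, 4), Mul(8, Add(11, 1)), Mul(Add(11, 1), 4)), -73), 318) = Add(Mul(Add(-16, -8, Mul(8, 12), Mul(12, 4)), -73), 318) = Add(Mul(Add(-16, -8, 96, 48), -73), 318) = Add(Mul(120, -73), 318) = Add(-8760, 318) = -8442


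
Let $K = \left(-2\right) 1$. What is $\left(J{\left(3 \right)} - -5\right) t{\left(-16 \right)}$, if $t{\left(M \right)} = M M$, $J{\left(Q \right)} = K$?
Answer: $768$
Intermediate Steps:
$K = -2$
$J{\left(Q \right)} = -2$
$t{\left(M \right)} = M^{2}$
$\left(J{\left(3 \right)} - -5\right) t{\left(-16 \right)} = \left(-2 - -5\right) \left(-16\right)^{2} = \left(-2 + 5\right) 256 = 3 \cdot 256 = 768$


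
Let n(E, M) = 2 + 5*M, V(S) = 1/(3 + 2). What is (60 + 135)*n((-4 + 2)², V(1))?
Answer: 585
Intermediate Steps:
V(S) = ⅕ (V(S) = 1/5 = ⅕)
(60 + 135)*n((-4 + 2)², V(1)) = (60 + 135)*(2 + 5*(⅕)) = 195*(2 + 1) = 195*3 = 585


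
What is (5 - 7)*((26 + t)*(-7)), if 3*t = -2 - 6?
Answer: 980/3 ≈ 326.67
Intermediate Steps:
t = -8/3 (t = (-2 - 6)/3 = (1/3)*(-8) = -8/3 ≈ -2.6667)
(5 - 7)*((26 + t)*(-7)) = (5 - 7)*((26 - 8/3)*(-7)) = -140*(-7)/3 = -2*(-490/3) = 980/3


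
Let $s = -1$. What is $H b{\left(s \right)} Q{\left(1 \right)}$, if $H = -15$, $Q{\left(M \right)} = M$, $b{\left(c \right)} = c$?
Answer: $15$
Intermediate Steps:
$H b{\left(s \right)} Q{\left(1 \right)} = \left(-15\right) \left(-1\right) 1 = 15 \cdot 1 = 15$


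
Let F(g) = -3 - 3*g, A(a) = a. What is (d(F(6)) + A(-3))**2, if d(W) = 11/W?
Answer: 5476/441 ≈ 12.417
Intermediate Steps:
(d(F(6)) + A(-3))**2 = (11/(-3 - 3*6) - 3)**2 = (11/(-3 - 18) - 3)**2 = (11/(-21) - 3)**2 = (11*(-1/21) - 3)**2 = (-11/21 - 3)**2 = (-74/21)**2 = 5476/441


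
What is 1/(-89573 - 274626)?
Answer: -1/364199 ≈ -2.7457e-6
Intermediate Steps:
1/(-89573 - 274626) = 1/(-364199) = -1/364199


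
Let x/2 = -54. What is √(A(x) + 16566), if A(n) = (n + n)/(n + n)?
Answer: √16567 ≈ 128.71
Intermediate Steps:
x = -108 (x = 2*(-54) = -108)
A(n) = 1 (A(n) = (2*n)/((2*n)) = (2*n)*(1/(2*n)) = 1)
√(A(x) + 16566) = √(1 + 16566) = √16567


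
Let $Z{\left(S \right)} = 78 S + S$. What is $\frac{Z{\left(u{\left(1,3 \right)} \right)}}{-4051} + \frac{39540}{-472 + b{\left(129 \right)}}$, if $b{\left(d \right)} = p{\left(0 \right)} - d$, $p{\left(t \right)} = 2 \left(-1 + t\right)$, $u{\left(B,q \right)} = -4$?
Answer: $- \frac{53328664}{814251} \approx -65.494$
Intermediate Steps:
$p{\left(t \right)} = -2 + 2 t$
$b{\left(d \right)} = -2 - d$ ($b{\left(d \right)} = \left(-2 + 2 \cdot 0\right) - d = \left(-2 + 0\right) - d = -2 - d$)
$Z{\left(S \right)} = 79 S$
$\frac{Z{\left(u{\left(1,3 \right)} \right)}}{-4051} + \frac{39540}{-472 + b{\left(129 \right)}} = \frac{79 \left(-4\right)}{-4051} + \frac{39540}{-472 - 131} = \left(-316\right) \left(- \frac{1}{4051}\right) + \frac{39540}{-472 - 131} = \frac{316}{4051} + \frac{39540}{-472 - 131} = \frac{316}{4051} + \frac{39540}{-603} = \frac{316}{4051} + 39540 \left(- \frac{1}{603}\right) = \frac{316}{4051} - \frac{13180}{201} = - \frac{53328664}{814251}$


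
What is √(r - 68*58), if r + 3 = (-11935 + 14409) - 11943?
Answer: 2*I*√3354 ≈ 115.83*I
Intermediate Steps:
r = -9472 (r = -3 + ((-11935 + 14409) - 11943) = -3 + (2474 - 11943) = -3 - 9469 = -9472)
√(r - 68*58) = √(-9472 - 68*58) = √(-9472 - 3944) = √(-13416) = 2*I*√3354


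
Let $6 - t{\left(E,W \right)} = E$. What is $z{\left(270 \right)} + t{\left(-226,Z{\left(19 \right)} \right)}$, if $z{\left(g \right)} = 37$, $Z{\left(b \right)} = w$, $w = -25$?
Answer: $269$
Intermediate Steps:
$Z{\left(b \right)} = -25$
$t{\left(E,W \right)} = 6 - E$
$z{\left(270 \right)} + t{\left(-226,Z{\left(19 \right)} \right)} = 37 + \left(6 - -226\right) = 37 + \left(6 + 226\right) = 37 + 232 = 269$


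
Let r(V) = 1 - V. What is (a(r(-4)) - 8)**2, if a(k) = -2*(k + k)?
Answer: 784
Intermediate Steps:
a(k) = -4*k
(a(r(-4)) - 8)**2 = (-4*(1 - 1*(-4)) - 8)**2 = (-4*(1 + 4) - 8)**2 = (-4*5 - 8)**2 = (-20 - 8)**2 = (-28)**2 = 784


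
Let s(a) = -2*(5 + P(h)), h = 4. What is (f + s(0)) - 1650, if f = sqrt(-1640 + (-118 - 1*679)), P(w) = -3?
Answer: -1654 + I*sqrt(2437) ≈ -1654.0 + 49.366*I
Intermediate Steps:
s(a) = -4 (s(a) = -2*(5 - 3) = -2*2 = -4)
f = I*sqrt(2437) (f = sqrt(-1640 + (-118 - 679)) = sqrt(-1640 - 797) = sqrt(-2437) = I*sqrt(2437) ≈ 49.366*I)
(f + s(0)) - 1650 = (I*sqrt(2437) - 4) - 1650 = (-4 + I*sqrt(2437)) - 1650 = -1654 + I*sqrt(2437)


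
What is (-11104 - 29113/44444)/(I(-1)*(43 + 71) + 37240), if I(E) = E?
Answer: -493535289/1650027944 ≈ -0.29911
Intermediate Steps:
(-11104 - 29113/44444)/(I(-1)*(43 + 71) + 37240) = (-11104 - 29113/44444)/(-(43 + 71) + 37240) = (-11104 - 29113*1/44444)/(-1*114 + 37240) = (-11104 - 29113/44444)/(-114 + 37240) = -493535289/44444/37126 = -493535289/44444*1/37126 = -493535289/1650027944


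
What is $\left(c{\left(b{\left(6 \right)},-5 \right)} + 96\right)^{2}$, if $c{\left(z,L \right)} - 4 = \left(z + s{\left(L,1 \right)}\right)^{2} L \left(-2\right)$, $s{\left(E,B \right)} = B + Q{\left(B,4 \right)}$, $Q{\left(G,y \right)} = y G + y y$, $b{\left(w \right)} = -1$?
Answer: $16810000$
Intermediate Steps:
$Q{\left(G,y \right)} = y^{2} + G y$ ($Q{\left(G,y \right)} = G y + y^{2} = y^{2} + G y$)
$s{\left(E,B \right)} = 16 + 5 B$ ($s{\left(E,B \right)} = B + 4 \left(B + 4\right) = B + 4 \left(4 + B\right) = B + \left(16 + 4 B\right) = 16 + 5 B$)
$c{\left(z,L \right)} = 4 - 2 L \left(21 + z\right)^{2}$ ($c{\left(z,L \right)} = 4 + \left(z + \left(16 + 5 \cdot 1\right)\right)^{2} L \left(-2\right) = 4 + \left(z + \left(16 + 5\right)\right)^{2} L \left(-2\right) = 4 + \left(z + 21\right)^{2} L \left(-2\right) = 4 + \left(21 + z\right)^{2} L \left(-2\right) = 4 + L \left(21 + z\right)^{2} \left(-2\right) = 4 - 2 L \left(21 + z\right)^{2}$)
$\left(c{\left(b{\left(6 \right)},-5 \right)} + 96\right)^{2} = \left(\left(4 - - 10 \left(21 - 1\right)^{2}\right) + 96\right)^{2} = \left(\left(4 - - 10 \cdot 20^{2}\right) + 96\right)^{2} = \left(\left(4 - \left(-10\right) 400\right) + 96\right)^{2} = \left(\left(4 + 4000\right) + 96\right)^{2} = \left(4004 + 96\right)^{2} = 4100^{2} = 16810000$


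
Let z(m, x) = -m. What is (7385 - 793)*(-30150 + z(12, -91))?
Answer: -198827904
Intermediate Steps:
(7385 - 793)*(-30150 + z(12, -91)) = (7385 - 793)*(-30150 - 1*12) = 6592*(-30150 - 12) = 6592*(-30162) = -198827904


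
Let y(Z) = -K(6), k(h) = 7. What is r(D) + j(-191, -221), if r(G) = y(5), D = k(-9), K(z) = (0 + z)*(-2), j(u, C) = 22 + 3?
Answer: 37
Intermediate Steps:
j(u, C) = 25
K(z) = -2*z (K(z) = z*(-2) = -2*z)
D = 7
y(Z) = 12 (y(Z) = -(-2)*6 = -1*(-12) = 12)
r(G) = 12
r(D) + j(-191, -221) = 12 + 25 = 37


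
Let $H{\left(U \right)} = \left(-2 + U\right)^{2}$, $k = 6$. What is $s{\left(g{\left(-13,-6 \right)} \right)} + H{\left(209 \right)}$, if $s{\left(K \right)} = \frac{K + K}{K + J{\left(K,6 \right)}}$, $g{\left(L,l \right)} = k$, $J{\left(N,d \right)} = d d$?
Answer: $\frac{299945}{7} \approx 42849.0$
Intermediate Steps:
$J{\left(N,d \right)} = d^{2}$
$g{\left(L,l \right)} = 6$
$s{\left(K \right)} = \frac{2 K}{36 + K}$ ($s{\left(K \right)} = \frac{K + K}{K + 6^{2}} = \frac{2 K}{K + 36} = \frac{2 K}{36 + K}$)
$s{\left(g{\left(-13,-6 \right)} \right)} + H{\left(209 \right)} = 2 \cdot 6 \frac{1}{36 + 6} + \left(-2 + 209\right)^{2} = 2 \cdot 6 \cdot \frac{1}{42} + 207^{2} = 2 \cdot 6 \cdot \frac{1}{42} + 42849 = \frac{2}{7} + 42849 = \frac{299945}{7}$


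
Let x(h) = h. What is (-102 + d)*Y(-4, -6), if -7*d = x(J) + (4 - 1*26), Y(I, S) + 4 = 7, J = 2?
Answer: -2082/7 ≈ -297.43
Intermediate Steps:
Y(I, S) = 3 (Y(I, S) = -4 + 7 = 3)
d = 20/7 (d = -(2 + (4 - 1*26))/7 = -(2 + (4 - 26))/7 = -(2 - 22)/7 = -1/7*(-20) = 20/7 ≈ 2.8571)
(-102 + d)*Y(-4, -6) = (-102 + 20/7)*3 = -694/7*3 = -2082/7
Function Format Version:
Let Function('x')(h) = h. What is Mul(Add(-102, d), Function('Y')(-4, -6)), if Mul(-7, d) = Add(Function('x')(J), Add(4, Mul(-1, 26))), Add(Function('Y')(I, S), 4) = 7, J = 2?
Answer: Rational(-2082, 7) ≈ -297.43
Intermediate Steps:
Function('Y')(I, S) = 3 (Function('Y')(I, S) = Add(-4, 7) = 3)
d = Rational(20, 7) (d = Mul(Rational(-1, 7), Add(2, Add(4, Mul(-1, 26)))) = Mul(Rational(-1, 7), Add(2, Add(4, -26))) = Mul(Rational(-1, 7), Add(2, -22)) = Mul(Rational(-1, 7), -20) = Rational(20, 7) ≈ 2.8571)
Mul(Add(-102, d), Function('Y')(-4, -6)) = Mul(Add(-102, Rational(20, 7)), 3) = Mul(Rational(-694, 7), 3) = Rational(-2082, 7)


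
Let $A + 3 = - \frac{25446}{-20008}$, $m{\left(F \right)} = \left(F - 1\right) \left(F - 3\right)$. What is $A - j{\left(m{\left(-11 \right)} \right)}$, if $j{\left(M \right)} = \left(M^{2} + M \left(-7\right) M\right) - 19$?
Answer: $\frac{1694290163}{10004} \approx 1.6936 \cdot 10^{5}$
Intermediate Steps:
$m{\left(F \right)} = \left(-1 + F\right) \left(-3 + F\right)$
$j{\left(M \right)} = -19 - 6 M^{2}$ ($j{\left(M \right)} = \left(M^{2} + - 7 M M\right) - 19 = \left(M^{2} - 7 M^{2}\right) - 19 = - 6 M^{2} - 19 = -19 - 6 M^{2}$)
$A = - \frac{17289}{10004}$ ($A = -3 - \frac{25446}{-20008} = -3 - - \frac{12723}{10004} = -3 + \frac{12723}{10004} = - \frac{17289}{10004} \approx -1.7282$)
$A - j{\left(m{\left(-11 \right)} \right)} = - \frac{17289}{10004} - \left(-19 - 6 \left(3 + \left(-11\right)^{2} - -44\right)^{2}\right) = - \frac{17289}{10004} - \left(-19 - 6 \left(3 + 121 + 44\right)^{2}\right) = - \frac{17289}{10004} - \left(-19 - 6 \cdot 168^{2}\right) = - \frac{17289}{10004} - \left(-19 - 169344\right) = - \frac{17289}{10004} - -169363 = - \frac{17289}{10004} + 169363 = \frac{1694290163}{10004}$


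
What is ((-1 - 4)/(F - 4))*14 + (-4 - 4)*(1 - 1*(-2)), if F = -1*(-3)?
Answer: 46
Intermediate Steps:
F = 3
((-1 - 4)/(F - 4))*14 + (-4 - 4)*(1 - 1*(-2)) = ((-1 - 4)/(3 - 4))*14 + (-4 - 4)*(1 - 1*(-2)) = -5/(-1)*14 - 8*(1 + 2) = -5*(-1)*14 - 8*3 = 5*14 - 24 = 70 - 24 = 46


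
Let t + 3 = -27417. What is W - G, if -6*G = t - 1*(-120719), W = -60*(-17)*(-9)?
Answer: 38219/6 ≈ 6369.8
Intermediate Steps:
t = -27420 (t = -3 - 27417 = -27420)
W = -9180 (W = 1020*(-9) = -9180)
G = -93299/6 (G = -(-27420 - 1*(-120719))/6 = -(-27420 + 120719)/6 = -⅙*93299 = -93299/6 ≈ -15550.)
W - G = -9180 - 1*(-93299/6) = -9180 + 93299/6 = 38219/6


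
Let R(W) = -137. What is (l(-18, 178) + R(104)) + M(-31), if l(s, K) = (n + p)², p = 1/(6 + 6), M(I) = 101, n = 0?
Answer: -5183/144 ≈ -35.993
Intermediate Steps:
p = 1/12 ≈ 0.083333
l(s, K) = 1/144 (l(s, K) = (0 + 1/12)² = (1/12)² = 1/144)
(l(-18, 178) + R(104)) + M(-31) = (1/144 - 137) + 101 = -19727/144 + 101 = -5183/144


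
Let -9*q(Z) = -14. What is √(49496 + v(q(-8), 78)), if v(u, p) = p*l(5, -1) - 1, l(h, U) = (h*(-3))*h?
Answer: √43645 ≈ 208.91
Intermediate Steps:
q(Z) = 14/9 (q(Z) = -⅑*(-14) = 14/9)
l(h, U) = -3*h² (l(h, U) = (-3*h)*h = -3*h²)
v(u, p) = -1 - 75*p (v(u, p) = p*(-3*5²) - 1 = p*(-3*25) - 1 = p*(-75) - 1 = -75*p - 1 = -1 - 75*p)
√(49496 + v(q(-8), 78)) = √(49496 + (-1 - 75*78)) = √(49496 + (-1 - 5850)) = √(49496 - 5851) = √43645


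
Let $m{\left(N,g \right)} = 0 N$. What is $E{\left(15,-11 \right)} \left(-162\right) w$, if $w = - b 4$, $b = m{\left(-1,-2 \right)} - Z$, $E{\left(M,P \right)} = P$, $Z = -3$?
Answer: $-21384$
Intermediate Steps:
$m{\left(N,g \right)} = 0$
$b = 3$ ($b = 0 - -3 = 0 + 3 = 3$)
$w = -12$ ($w = \left(-1\right) 3 \cdot 4 = \left(-3\right) 4 = -12$)
$E{\left(15,-11 \right)} \left(-162\right) w = \left(-11\right) \left(-162\right) \left(-12\right) = 1782 \left(-12\right) = -21384$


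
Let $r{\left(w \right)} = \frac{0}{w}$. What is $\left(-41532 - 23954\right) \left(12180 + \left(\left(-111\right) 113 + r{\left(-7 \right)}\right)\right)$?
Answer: $23771418$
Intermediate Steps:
$r{\left(w \right)} = 0$
$\left(-41532 - 23954\right) \left(12180 + \left(\left(-111\right) 113 + r{\left(-7 \right)}\right)\right) = \left(-41532 - 23954\right) \left(12180 + \left(\left(-111\right) 113 + 0\right)\right) = - 65486 \left(12180 + \left(-12543 + 0\right)\right) = - 65486 \left(12180 - 12543\right) = \left(-65486\right) \left(-363\right) = 23771418$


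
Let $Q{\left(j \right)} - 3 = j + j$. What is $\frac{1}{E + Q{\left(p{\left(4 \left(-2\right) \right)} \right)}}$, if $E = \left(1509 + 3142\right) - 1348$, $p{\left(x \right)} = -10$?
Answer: $\frac{1}{3286} \approx 0.00030432$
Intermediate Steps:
$Q{\left(j \right)} = 3 + 2 j$ ($Q{\left(j \right)} = 3 + \left(j + j\right) = 3 + 2 j$)
$E = 3303$ ($E = 4651 - 1348 = 3303$)
$\frac{1}{E + Q{\left(p{\left(4 \left(-2\right) \right)} \right)}} = \frac{1}{3303 + \left(3 + 2 \left(-10\right)\right)} = \frac{1}{3303 + \left(3 - 20\right)} = \frac{1}{3303 - 17} = \frac{1}{3286}$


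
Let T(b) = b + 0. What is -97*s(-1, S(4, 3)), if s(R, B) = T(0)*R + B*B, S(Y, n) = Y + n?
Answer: -4753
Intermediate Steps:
T(b) = b
s(R, B) = B² (s(R, B) = 0*R + B*B = 0 + B² = B²)
-97*s(-1, S(4, 3)) = -97*(4 + 3)² = -97*7² = -97*49 = -4753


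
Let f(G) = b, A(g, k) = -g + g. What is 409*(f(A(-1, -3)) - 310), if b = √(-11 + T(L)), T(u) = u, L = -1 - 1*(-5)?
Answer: -126790 + 409*I*√7 ≈ -1.2679e+5 + 1082.1*I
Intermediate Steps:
L = 4 (L = -1 + 5 = 4)
A(g, k) = 0
b = I*√7 (b = √(-11 + 4) = √(-7) = I*√7 ≈ 2.6458*I)
f(G) = I*√7
409*(f(A(-1, -3)) - 310) = 409*(I*√7 - 310) = 409*(-310 + I*√7) = -126790 + 409*I*√7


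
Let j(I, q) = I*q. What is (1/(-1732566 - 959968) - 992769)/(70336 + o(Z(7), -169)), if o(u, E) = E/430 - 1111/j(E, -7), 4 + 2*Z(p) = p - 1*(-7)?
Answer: -52298502768248555/3705190049929297 ≈ -14.115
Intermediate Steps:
Z(p) = 3/2 + p/2 (Z(p) = -2 + (p - 1*(-7))/2 = -2 + (p + 7)/2 = -2 + (7 + p)/2 = -2 + (7/2 + p/2) = 3/2 + p/2)
o(u, E) = E/430 + 1111/(7*E) (o(u, E) = E/430 - 1111*(-1/(7*E)) = E*(1/430) - 1111*(-1/(7*E)) = E/430 - (-1111)/(7*E) = E/430 + 1111/(7*E))
(1/(-1732566 - 959968) - 992769)/(70336 + o(Z(7), -169)) = (1/(-1732566 - 959968) - 992769)/(70336 + ((1/430)*(-169) + (1111/7)/(-169))) = (1/(-2692534) - 992769)/(70336 + (-169/430 + (1111/7)*(-1/169))) = (-1/2692534 - 992769)/(70336 + (-169/430 - 1111/1183)) = -2673064286647/(2692534*(70336 - 677657/508690)) = -2673064286647/(2692534*35778542183/508690) = -2673064286647/2692534*508690/35778542183 = -52298502768248555/3705190049929297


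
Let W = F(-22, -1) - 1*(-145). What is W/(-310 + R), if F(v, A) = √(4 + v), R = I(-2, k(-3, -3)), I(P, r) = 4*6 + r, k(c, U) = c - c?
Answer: -145/286 - 3*I*√2/286 ≈ -0.50699 - 0.014834*I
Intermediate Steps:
k(c, U) = 0
I(P, r) = 24 + r
R = 24 (R = 24 + 0 = 24)
W = 145 + 3*I*√2 (W = √(4 - 22) - 1*(-145) = √(-18) + 145 = 3*I*√2 + 145 = 145 + 3*I*√2 ≈ 145.0 + 4.2426*I)
W/(-310 + R) = (145 + 3*I*√2)/(-310 + 24) = (145 + 3*I*√2)/(-286) = (145 + 3*I*√2)*(-1/286) = -145/286 - 3*I*√2/286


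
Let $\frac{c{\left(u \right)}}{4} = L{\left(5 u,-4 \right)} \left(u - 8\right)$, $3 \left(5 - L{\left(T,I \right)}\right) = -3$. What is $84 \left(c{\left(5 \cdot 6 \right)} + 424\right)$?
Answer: $79968$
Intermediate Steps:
$L{\left(T,I \right)} = 6$ ($L{\left(T,I \right)} = 5 - -1 = 5 + 1 = 6$)
$c{\left(u \right)} = -192 + 24 u$ ($c{\left(u \right)} = 4 \cdot 6 \left(u - 8\right) = 4 \cdot 6 \left(-8 + u\right) = 4 \left(-48 + 6 u\right) = -192 + 24 u$)
$84 \left(c{\left(5 \cdot 6 \right)} + 424\right) = 84 \left(\left(-192 + 24 \cdot 5 \cdot 6\right) + 424\right) = 84 \left(\left(-192 + 24 \cdot 30\right) + 424\right) = 84 \left(\left(-192 + 720\right) + 424\right) = 84 \left(528 + 424\right) = 84 \cdot 952 = 79968$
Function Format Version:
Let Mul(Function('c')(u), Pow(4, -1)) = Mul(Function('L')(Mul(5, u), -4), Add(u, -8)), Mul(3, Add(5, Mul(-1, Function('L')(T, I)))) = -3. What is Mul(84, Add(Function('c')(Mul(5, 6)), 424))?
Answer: 79968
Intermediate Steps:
Function('L')(T, I) = 6 (Function('L')(T, I) = Add(5, Mul(Rational(-1, 3), -3)) = Add(5, 1) = 6)
Function('c')(u) = Add(-192, Mul(24, u)) (Function('c')(u) = Mul(4, Mul(6, Add(u, -8))) = Mul(4, Mul(6, Add(-8, u))) = Mul(4, Add(-48, Mul(6, u))) = Add(-192, Mul(24, u)))
Mul(84, Add(Function('c')(Mul(5, 6)), 424)) = Mul(84, Add(Add(-192, Mul(24, Mul(5, 6))), 424)) = Mul(84, Add(Add(-192, Mul(24, 30)), 424)) = Mul(84, Add(Add(-192, 720), 424)) = Mul(84, Add(528, 424)) = Mul(84, 952) = 79968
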